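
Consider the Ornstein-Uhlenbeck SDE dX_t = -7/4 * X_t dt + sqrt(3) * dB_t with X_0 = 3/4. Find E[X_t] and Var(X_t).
E[X_t] = 3*exp(-7*t/4)/4; Var(X_t) = 6/7 - 6*exp(-7*t/2)/7

The OU SDE dX = -theta X dt + sigma dB admits the integrating factor exp(theta t): d(exp(theta t) X_t) = sigma exp(theta t) dB_t. Integrating from 0 to t:
  X_t = x_0 * exp(-theta t) + sigma * int_0^t exp(-theta (t-s)) dB_s.
The Itô integral has mean 0 and (by the Itô isometry) variance sigma^2 * int_0^t exp(-2 theta (t - s)) ds = sigma^2 * (1 - exp(-2 theta t)) / (2 theta).
With theta = 7/4, sigma = sqrt(3), x_0 = 3/4:
  E[X_t] = 3/4 * exp(-7/4 t) = 3*exp(-7*t/4)/4
  Var(X_t) = (sqrt(3))^2 * (1 - exp(-2*7/4 t)) / (2 * 7/4) = 6/7 - 6*exp(-7*t/2)/7.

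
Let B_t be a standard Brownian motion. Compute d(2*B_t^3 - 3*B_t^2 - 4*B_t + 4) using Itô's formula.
d(2*B_t^3 - 3*B_t^2 - 4*B_t + 4) = (6*B_t - 3) dt + (6*B_t^2 - 6*B_t - 4) dB_t

Itô's formula for f(B_t) gives d f(B_t) = f'(B_t) dB_t + (1/2) f''(B_t) dt. Compute derivatives of f(x) = 2*x^3 - 3*x^2 - 4*x + 4:
  f'(x)  = 6*x^2 - 6*x - 4
  f''(x) = 12*x - 6
Substitute x = B_t and multiply the f'' term by 1/2:
  drift     = (1/2) * (12*x - 6) evaluated at B_t = 6*B_t - 3
  diffusion = (6*x^2 - 6*x - 4) evaluated at B_t = 6*B_t^2 - 6*B_t - 4
Therefore d(2*B_t^3 - 3*B_t^2 - 4*B_t + 4) = (6*B_t - 3) dt + (6*B_t^2 - 6*B_t - 4) dB_t.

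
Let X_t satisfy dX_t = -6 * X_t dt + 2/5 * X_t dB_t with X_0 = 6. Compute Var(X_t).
Var(X_t) = (36*exp(4*t/25) - 36)*exp(-12*t)

For GBM dX = mu X dt + sigma X dB with X_0 = x_0, apply Itô to Y = log X: dY = (mu - sigma^2/2) dt + sigma dB, so Y_t = log(x_0) + (mu - sigma^2/2) t + sigma B_t and hence X_t = x_0 * exp((mu - sigma^2/2) t + sigma B_t).
With mu = -6, sigma = 2/5, x_0 = 6, this gives:
  X_t = 6 * exp((-152/25) * t + (2/5) * B_t).
Since sigma*B_t ~ Normal(0, sigma^2 t), E[exp(sigma*B_t)] = exp(sigma^2 t / 2); so E[X_t] = x_0 * exp((mu - sigma^2/2) t) * exp(sigma^2 t / 2) = x_0 * exp(mu t) = 6*exp(-6*t).
Var(X_t) = E[X_t^2] - (E[X_t])^2 = x_0^2 * exp(2 mu t) * (exp(sigma^2 t) - 1) = (36*exp(4*t/25) - 36)*exp(-12*t).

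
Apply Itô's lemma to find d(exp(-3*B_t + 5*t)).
d(exp(-3*B_t + 5*t)) = (19*exp(-3*B_t + 5*t)/2) dt + (-3*exp(-3*B_t + 5*t)) dB_t

Itô's formula for f(t, x): d f(t, B_t) = (f_t + (1/2) f_xx) dt + f_x dB_t. Compute partials of f(t, x) = exp(5*t - 3*x):
  f_t(t,x)  = 5*exp(5*t - 3*x)
  f_x(t,x)  = -3*exp(5*t - 3*x)
  f_xx(t,x) = 9*exp(5*t - 3*x)
Assemble drift = f_t + (1/2) f_xx = 19*exp(5*t - 3*x)/2 and diffusion = f_x = -3*exp(5*t - 3*x). Substituting x = B_t:
  d(exp(-3*B_t + 5*t)) = (19*exp(-3*B_t + 5*t)/2) dt + (-3*exp(-3*B_t + 5*t)) dB_t.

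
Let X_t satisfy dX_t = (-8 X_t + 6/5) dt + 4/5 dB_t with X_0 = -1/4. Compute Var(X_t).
Var(X_t) = 1/25 - exp(-16*t)/25

The variance V(t) = Var(X_t) satisfies V'(t) = 2 a V(t) + c^2 with V(0) = 0 (drift coefficient is linear in X, diffusion is constant). With a = -8, c = 4/5, the solution is
  V(t) = (c^2 / (2 a)) * (exp(2 a t) - 1)
       = ((4/5)^2 / (2*(-8))) * (exp((-16) t) - 1)
       = 1/25 - exp(-16*t)/25.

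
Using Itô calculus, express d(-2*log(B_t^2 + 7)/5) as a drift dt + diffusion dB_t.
d(-2*log(B_t^2 + 7)/5) = (2*(B_t^2 - 7)/(5*(B_t^2 + 7)^2)) dt + (-4*B_t/(5*B_t^2 + 35)) dB_t

Itô's formula for f(B_t) gives d f(B_t) = f'(B_t) dB_t + (1/2) f''(B_t) dt. Compute derivatives of f(x) = -2*log(x^2 + 7)/5:
  f'(x)  = -4*x/(5*x^2 + 35)
  f''(x) = 4*(x^2 - 7)/(5*(x^2 + 7)^2)
Substitute x = B_t and multiply the f'' term by 1/2:
  drift     = (1/2) * (4*(x^2 - 7)/(5*(x^2 + 7)^2)) evaluated at B_t = 2*(B_t^2 - 7)/(5*(B_t^2 + 7)^2)
  diffusion = (-4*x/(5*x^2 + 35)) evaluated at B_t = -4*B_t/(5*B_t^2 + 35)
Therefore d(-2*log(B_t^2 + 7)/5) = (2*(B_t^2 - 7)/(5*(B_t^2 + 7)^2)) dt + (-4*B_t/(5*B_t^2 + 35)) dB_t.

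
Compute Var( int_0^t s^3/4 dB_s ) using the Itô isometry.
Var = t^7/112

The Itô integral of a deterministic integrand f(s) has mean 0 because each increment f(s) * (B_{s+ds} - B_s) has mean 0. By the Itô isometry:
  Var( int_0^t f(s) dB_s ) = E[ (int_0^t f(s) dB_s)^2 ] = int_0^t f(s)^2 ds.
Here f(s) = s^3/4, so f(s)^2 = s^6/16. Integrate:
  int_0^t (s^6/16) ds = t^7/112.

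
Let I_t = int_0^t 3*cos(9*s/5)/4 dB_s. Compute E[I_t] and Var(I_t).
E[I_t] = 0; Var(I_t) = 9*t/32 + 5*sin(18*t/5)/64

The Itô integral of a deterministic integrand f(s) has mean 0 because each increment f(s) * (B_{s+ds} - B_s) has mean 0. By the Itô isometry:
  Var( int_0^t f(s) dB_s ) = E[ (int_0^t f(s) dB_s)^2 ] = int_0^t f(s)^2 ds.
Here f(s) = 3*cos(9*s/5)/4, so f(s)^2 = 9*cos(9*s/5)^2/16. Integrate:
  int_0^t (9*cos(9*s/5)^2/16) ds = 9*t/32 + 5*sin(18*t/5)/64.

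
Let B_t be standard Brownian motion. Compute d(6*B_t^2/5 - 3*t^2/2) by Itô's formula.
d(6*B_t^2/5 - 3*t^2/2) = (6/5 - 3*t) dt + (12*B_t/5) dB_t

Itô's formula for f(t, x): d f(t, B_t) = (f_t + (1/2) f_xx) dt + f_x dB_t. Compute partials of f(t, x) = -3*t^2/2 + 6*x^2/5:
  f_t(t,x)  = -3*t
  f_x(t,x)  = 12*x/5
  f_xx(t,x) = 12/5
Assemble drift = f_t + (1/2) f_xx = 6/5 - 3*t and diffusion = f_x = 12*x/5. Substituting x = B_t:
  d(6*B_t^2/5 - 3*t^2/2) = (6/5 - 3*t) dt + (12*B_t/5) dB_t.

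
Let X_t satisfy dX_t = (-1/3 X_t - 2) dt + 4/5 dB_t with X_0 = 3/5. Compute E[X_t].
E[X_t] = -6 + 33*exp(-t/3)/5

Taking expectations and using E[dB_t] = 0, the mean m(t) = E[X_t] satisfies the ODE m'(t) = a m(t) + b with m(0) = x_0. With a = -1/3, b = -2, x_0 = 3/5, the solution is
  m(t) = x_0 * exp(a t) + (b/a) * (exp(a t) - 1)
       = (3/5) * exp((-1/3) t) + ((-2)/(-1/3)) * (exp((-1/3) t) - 1)
       = -6 + 33*exp(-t/3)/5.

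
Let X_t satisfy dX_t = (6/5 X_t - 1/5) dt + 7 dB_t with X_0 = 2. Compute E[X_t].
E[X_t] = 11*exp(6*t/5)/6 + 1/6

Taking expectations and using E[dB_t] = 0, the mean m(t) = E[X_t] satisfies the ODE m'(t) = a m(t) + b with m(0) = x_0. With a = 6/5, b = -1/5, x_0 = 2, the solution is
  m(t) = x_0 * exp(a t) + (b/a) * (exp(a t) - 1)
       = 2 * exp((6/5) t) + ((-1/5)/(6/5)) * (exp((6/5) t) - 1)
       = 11*exp(6*t/5)/6 + 1/6.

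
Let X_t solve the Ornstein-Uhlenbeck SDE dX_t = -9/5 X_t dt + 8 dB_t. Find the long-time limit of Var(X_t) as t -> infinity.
lim Var(X_t) = 160/9

The OU SDE dX = -theta X dt + sigma dB admits the integrating factor exp(theta t): d(exp(theta t) X_t) = sigma exp(theta t) dB_t. Integrating from 0 to t gives X_t = x_0 * exp(-theta t) + sigma * int_0^t exp(-theta (t-s)) dB_s for any initial x_0. The Itô integral has variance (by the Itô isometry) sigma^2 * int_0^t exp(-2 theta (t - s)) ds = sigma^2 * (1 - exp(-2 theta t)) / (2 theta), independent of x_0.
With theta = 9/5, sigma = 8:
  Var(X_t) = (8)^2 * (1 - exp(-2*9/5 t)) / (2 * 9/5) = 160/9 - 160*exp(-18*t/5)/9.
As t -> infinity, exp(-2*9/5 t) -> 0, so the stationary variance is sigma^2 / (2 theta) = 160/9.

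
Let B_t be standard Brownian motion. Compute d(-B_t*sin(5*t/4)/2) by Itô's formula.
d(-B_t*sin(5*t/4)/2) = (-5*B_t*cos(5*t/4)/8) dt + (-sin(5*t/4)/2) dB_t

Itô's formula for f(t, x): d f(t, B_t) = (f_t + (1/2) f_xx) dt + f_x dB_t. Compute partials of f(t, x) = -x*sin(5*t/4)/2:
  f_t(t,x)  = -5*x*cos(5*t/4)/8
  f_x(t,x)  = -sin(5*t/4)/2
  f_xx(t,x) = 0
Assemble drift = f_t + (1/2) f_xx = -5*x*cos(5*t/4)/8 and diffusion = f_x = -sin(5*t/4)/2. Substituting x = B_t:
  d(-B_t*sin(5*t/4)/2) = (-5*B_t*cos(5*t/4)/8) dt + (-sin(5*t/4)/2) dB_t.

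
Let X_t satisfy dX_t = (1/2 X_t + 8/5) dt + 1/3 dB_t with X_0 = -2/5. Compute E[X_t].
E[X_t] = 14*exp(t/2)/5 - 16/5

Taking expectations and using E[dB_t] = 0, the mean m(t) = E[X_t] satisfies the ODE m'(t) = a m(t) + b with m(0) = x_0. With a = 1/2, b = 8/5, x_0 = -2/5, the solution is
  m(t) = x_0 * exp(a t) + (b/a) * (exp(a t) - 1)
       = (-2/5) * exp((1/2) t) + ((8/5)/(1/2)) * (exp((1/2) t) - 1)
       = 14*exp(t/2)/5 - 16/5.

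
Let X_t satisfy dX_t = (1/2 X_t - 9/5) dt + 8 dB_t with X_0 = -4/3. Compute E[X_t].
E[X_t] = 18/5 - 74*exp(t/2)/15

Taking expectations and using E[dB_t] = 0, the mean m(t) = E[X_t] satisfies the ODE m'(t) = a m(t) + b with m(0) = x_0. With a = 1/2, b = -9/5, x_0 = -4/3, the solution is
  m(t) = x_0 * exp(a t) + (b/a) * (exp(a t) - 1)
       = (-4/3) * exp((1/2) t) + ((-9/5)/(1/2)) * (exp((1/2) t) - 1)
       = 18/5 - 74*exp(t/2)/15.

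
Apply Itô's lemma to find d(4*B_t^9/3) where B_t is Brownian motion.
d(4*B_t^9/3) = (48*B_t^7) dt + (12*B_t^8) dB_t

Itô's formula for f(B_t) gives d f(B_t) = f'(B_t) dB_t + (1/2) f''(B_t) dt. Compute derivatives of f(x) = 4*x^9/3:
  f'(x)  = 12*x^8
  f''(x) = 96*x^7
Substitute x = B_t and multiply the f'' term by 1/2:
  drift     = (1/2) * (96*x^7) evaluated at B_t = 48*B_t^7
  diffusion = (12*x^8) evaluated at B_t = 12*B_t^8
Therefore d(4*B_t^9/3) = (48*B_t^7) dt + (12*B_t^8) dB_t.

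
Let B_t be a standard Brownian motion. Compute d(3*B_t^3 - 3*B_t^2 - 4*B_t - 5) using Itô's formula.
d(3*B_t^3 - 3*B_t^2 - 4*B_t - 5) = (9*B_t - 3) dt + (9*B_t^2 - 6*B_t - 4) dB_t

Itô's formula for f(B_t) gives d f(B_t) = f'(B_t) dB_t + (1/2) f''(B_t) dt. Compute derivatives of f(x) = 3*x^3 - 3*x^2 - 4*x - 5:
  f'(x)  = 9*x^2 - 6*x - 4
  f''(x) = 18*x - 6
Substitute x = B_t and multiply the f'' term by 1/2:
  drift     = (1/2) * (18*x - 6) evaluated at B_t = 9*B_t - 3
  diffusion = (9*x^2 - 6*x - 4) evaluated at B_t = 9*B_t^2 - 6*B_t - 4
Therefore d(3*B_t^3 - 3*B_t^2 - 4*B_t - 5) = (9*B_t - 3) dt + (9*B_t^2 - 6*B_t - 4) dB_t.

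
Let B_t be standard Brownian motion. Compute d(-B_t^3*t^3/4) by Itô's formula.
d(-B_t^3*t^3/4) = (3*B_t*t^2*(-B_t^2 - t)/4) dt + (-3*B_t^2*t^3/4) dB_t

Itô's formula for f(t, x): d f(t, B_t) = (f_t + (1/2) f_xx) dt + f_x dB_t. Compute partials of f(t, x) = -t^3*x^3/4:
  f_t(t,x)  = -3*t^2*x^3/4
  f_x(t,x)  = -3*t^3*x^2/4
  f_xx(t,x) = -3*t^3*x/2
Assemble drift = f_t + (1/2) f_xx = 3*t^2*x*(-t - x^2)/4 and diffusion = f_x = -3*t^3*x^2/4. Substituting x = B_t:
  d(-B_t^3*t^3/4) = (3*B_t*t^2*(-B_t^2 - t)/4) dt + (-3*B_t^2*t^3/4) dB_t.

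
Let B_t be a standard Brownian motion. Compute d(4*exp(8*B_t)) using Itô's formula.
d(4*exp(8*B_t)) = (128*exp(8*B_t)) dt + (32*exp(8*B_t)) dB_t

Itô's formula for f(B_t) gives d f(B_t) = f'(B_t) dB_t + (1/2) f''(B_t) dt. Compute derivatives of f(x) = 4*exp(8*x):
  f'(x)  = 32*exp(8*x)
  f''(x) = 256*exp(8*x)
Substitute x = B_t and multiply the f'' term by 1/2:
  drift     = (1/2) * (256*exp(8*x)) evaluated at B_t = 128*exp(8*B_t)
  diffusion = (32*exp(8*x)) evaluated at B_t = 32*exp(8*B_t)
Therefore d(4*exp(8*B_t)) = (128*exp(8*B_t)) dt + (32*exp(8*B_t)) dB_t.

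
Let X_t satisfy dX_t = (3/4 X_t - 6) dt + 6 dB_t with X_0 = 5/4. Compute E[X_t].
E[X_t] = 8 - 27*exp(3*t/4)/4

Taking expectations and using E[dB_t] = 0, the mean m(t) = E[X_t] satisfies the ODE m'(t) = a m(t) + b with m(0) = x_0. With a = 3/4, b = -6, x_0 = 5/4, the solution is
  m(t) = x_0 * exp(a t) + (b/a) * (exp(a t) - 1)
       = (5/4) * exp((3/4) t) + ((-6)/(3/4)) * (exp((3/4) t) - 1)
       = 8 - 27*exp(3*t/4)/4.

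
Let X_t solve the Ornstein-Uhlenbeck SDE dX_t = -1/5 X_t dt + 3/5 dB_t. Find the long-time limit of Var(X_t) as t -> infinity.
lim Var(X_t) = 9/10

The OU SDE dX = -theta X dt + sigma dB admits the integrating factor exp(theta t): d(exp(theta t) X_t) = sigma exp(theta t) dB_t. Integrating from 0 to t gives X_t = x_0 * exp(-theta t) + sigma * int_0^t exp(-theta (t-s)) dB_s for any initial x_0. The Itô integral has variance (by the Itô isometry) sigma^2 * int_0^t exp(-2 theta (t - s)) ds = sigma^2 * (1 - exp(-2 theta t)) / (2 theta), independent of x_0.
With theta = 1/5, sigma = 3/5:
  Var(X_t) = (3/5)^2 * (1 - exp(-2*1/5 t)) / (2 * 1/5) = 9/10 - 9*exp(-2*t/5)/10.
As t -> infinity, exp(-2*1/5 t) -> 0, so the stationary variance is sigma^2 / (2 theta) = 9/10.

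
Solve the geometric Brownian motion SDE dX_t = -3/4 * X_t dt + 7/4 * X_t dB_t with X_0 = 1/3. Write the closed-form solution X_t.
X_t = 1/3 * exp((-73/32) * t + (7/4) * B_t)

For GBM dX = mu X dt + sigma X dB with X_0 = x_0, apply Itô to Y = log X: dY = (mu - sigma^2/2) dt + sigma dB, so Y_t = log(x_0) + (mu - sigma^2/2) t + sigma B_t and hence X_t = x_0 * exp((mu - sigma^2/2) t + sigma B_t).
With mu = -3/4, sigma = 7/4, x_0 = 1/3, this gives:
  X_t = 1/3 * exp((-73/32) * t + (7/4) * B_t).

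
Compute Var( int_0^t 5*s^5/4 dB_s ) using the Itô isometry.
Var = 25*t^11/176

The Itô integral of a deterministic integrand f(s) has mean 0 because each increment f(s) * (B_{s+ds} - B_s) has mean 0. By the Itô isometry:
  Var( int_0^t f(s) dB_s ) = E[ (int_0^t f(s) dB_s)^2 ] = int_0^t f(s)^2 ds.
Here f(s) = 5*s^5/4, so f(s)^2 = 25*s^10/16. Integrate:
  int_0^t (25*s^10/16) ds = 25*t^11/176.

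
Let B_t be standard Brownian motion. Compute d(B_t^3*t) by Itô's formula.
d(B_t^3*t) = (B_t*(B_t^2 + 3*t)) dt + (3*B_t^2*t) dB_t

Itô's formula for f(t, x): d f(t, B_t) = (f_t + (1/2) f_xx) dt + f_x dB_t. Compute partials of f(t, x) = t*x^3:
  f_t(t,x)  = x^3
  f_x(t,x)  = 3*t*x^2
  f_xx(t,x) = 6*t*x
Assemble drift = f_t + (1/2) f_xx = x*(3*t + x^2) and diffusion = f_x = 3*t*x^2. Substituting x = B_t:
  d(B_t^3*t) = (B_t*(B_t^2 + 3*t)) dt + (3*B_t^2*t) dB_t.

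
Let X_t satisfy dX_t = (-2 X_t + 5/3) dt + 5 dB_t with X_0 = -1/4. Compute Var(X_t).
Var(X_t) = 25/4 - 25*exp(-4*t)/4

The variance V(t) = Var(X_t) satisfies V'(t) = 2 a V(t) + c^2 with V(0) = 0 (drift coefficient is linear in X, diffusion is constant). With a = -2, c = 5, the solution is
  V(t) = (c^2 / (2 a)) * (exp(2 a t) - 1)
       = (5^2 / (2*(-2))) * (exp((-4) t) - 1)
       = 25/4 - 25*exp(-4*t)/4.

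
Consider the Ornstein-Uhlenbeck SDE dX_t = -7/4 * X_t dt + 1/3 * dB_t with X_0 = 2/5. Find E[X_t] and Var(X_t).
E[X_t] = 2*exp(-7*t/4)/5; Var(X_t) = 2/63 - 2*exp(-7*t/2)/63

The OU SDE dX = -theta X dt + sigma dB admits the integrating factor exp(theta t): d(exp(theta t) X_t) = sigma exp(theta t) dB_t. Integrating from 0 to t:
  X_t = x_0 * exp(-theta t) + sigma * int_0^t exp(-theta (t-s)) dB_s.
The Itô integral has mean 0 and (by the Itô isometry) variance sigma^2 * int_0^t exp(-2 theta (t - s)) ds = sigma^2 * (1 - exp(-2 theta t)) / (2 theta).
With theta = 7/4, sigma = 1/3, x_0 = 2/5:
  E[X_t] = 2/5 * exp(-7/4 t) = 2*exp(-7*t/4)/5
  Var(X_t) = (1/3)^2 * (1 - exp(-2*7/4 t)) / (2 * 7/4) = 2/63 - 2*exp(-7*t/2)/63.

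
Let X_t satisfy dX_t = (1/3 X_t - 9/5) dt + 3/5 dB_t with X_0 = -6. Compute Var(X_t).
Var(X_t) = 27*exp(2*t/3)/50 - 27/50

The variance V(t) = Var(X_t) satisfies V'(t) = 2 a V(t) + c^2 with V(0) = 0 (drift coefficient is linear in X, diffusion is constant). With a = 1/3, c = 3/5, the solution is
  V(t) = (c^2 / (2 a)) * (exp(2 a t) - 1)
       = ((3/5)^2 / (2*(1/3))) * (exp((2/3) t) - 1)
       = 27*exp(2*t/3)/50 - 27/50.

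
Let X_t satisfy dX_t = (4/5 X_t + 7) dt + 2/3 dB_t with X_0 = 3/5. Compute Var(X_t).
Var(X_t) = 5*exp(8*t/5)/18 - 5/18

The variance V(t) = Var(X_t) satisfies V'(t) = 2 a V(t) + c^2 with V(0) = 0 (drift coefficient is linear in X, diffusion is constant). With a = 4/5, c = 2/3, the solution is
  V(t) = (c^2 / (2 a)) * (exp(2 a t) - 1)
       = ((2/3)^2 / (2*(4/5))) * (exp((8/5) t) - 1)
       = 5*exp(8*t/5)/18 - 5/18.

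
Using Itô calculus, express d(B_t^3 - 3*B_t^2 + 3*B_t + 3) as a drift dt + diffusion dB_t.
d(B_t^3 - 3*B_t^2 + 3*B_t + 3) = (3*B_t - 3) dt + (3*B_t^2 - 6*B_t + 3) dB_t

Itô's formula for f(B_t) gives d f(B_t) = f'(B_t) dB_t + (1/2) f''(B_t) dt. Compute derivatives of f(x) = x^3 - 3*x^2 + 3*x + 3:
  f'(x)  = 3*x^2 - 6*x + 3
  f''(x) = 6*x - 6
Substitute x = B_t and multiply the f'' term by 1/2:
  drift     = (1/2) * (6*x - 6) evaluated at B_t = 3*B_t - 3
  diffusion = (3*x^2 - 6*x + 3) evaluated at B_t = 3*B_t^2 - 6*B_t + 3
Therefore d(B_t^3 - 3*B_t^2 + 3*B_t + 3) = (3*B_t - 3) dt + (3*B_t^2 - 6*B_t + 3) dB_t.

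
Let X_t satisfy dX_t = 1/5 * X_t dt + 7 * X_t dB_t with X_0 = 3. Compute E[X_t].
E[X_t] = 3*exp(t/5)

For GBM dX = mu X dt + sigma X dB with X_0 = x_0, apply Itô to Y = log X: dY = (mu - sigma^2/2) dt + sigma dB, so Y_t = log(x_0) + (mu - sigma^2/2) t + sigma B_t and hence X_t = x_0 * exp((mu - sigma^2/2) t + sigma B_t).
With mu = 1/5, sigma = 7, x_0 = 3, this gives:
  X_t = 3 * exp((-243/10) * t + (7) * B_t).
Since sigma*B_t ~ Normal(0, sigma^2 t), E[exp(sigma*B_t)] = exp(sigma^2 t / 2); so E[X_t] = x_0 * exp((mu - sigma^2/2) t) * exp(sigma^2 t / 2) = x_0 * exp(mu t) = 3*exp(t/5).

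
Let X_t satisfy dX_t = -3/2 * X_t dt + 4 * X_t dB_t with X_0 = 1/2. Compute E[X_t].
E[X_t] = exp(-3*t/2)/2

For GBM dX = mu X dt + sigma X dB with X_0 = x_0, apply Itô to Y = log X: dY = (mu - sigma^2/2) dt + sigma dB, so Y_t = log(x_0) + (mu - sigma^2/2) t + sigma B_t and hence X_t = x_0 * exp((mu - sigma^2/2) t + sigma B_t).
With mu = -3/2, sigma = 4, x_0 = 1/2, this gives:
  X_t = 1/2 * exp((-19/2) * t + (4) * B_t).
Since sigma*B_t ~ Normal(0, sigma^2 t), E[exp(sigma*B_t)] = exp(sigma^2 t / 2); so E[X_t] = x_0 * exp((mu - sigma^2/2) t) * exp(sigma^2 t / 2) = x_0 * exp(mu t) = exp(-3*t/2)/2.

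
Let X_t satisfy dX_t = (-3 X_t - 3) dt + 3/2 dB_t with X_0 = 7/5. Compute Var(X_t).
Var(X_t) = 3/8 - 3*exp(-6*t)/8

The variance V(t) = Var(X_t) satisfies V'(t) = 2 a V(t) + c^2 with V(0) = 0 (drift coefficient is linear in X, diffusion is constant). With a = -3, c = 3/2, the solution is
  V(t) = (c^2 / (2 a)) * (exp(2 a t) - 1)
       = ((3/2)^2 / (2*(-3))) * (exp((-6) t) - 1)
       = 3/8 - 3*exp(-6*t)/8.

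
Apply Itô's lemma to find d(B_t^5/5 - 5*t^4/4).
d(B_t^5/5 - 5*t^4/4) = (2*B_t^3 - 5*t^3) dt + (B_t^4) dB_t

Itô's formula for f(t, x): d f(t, B_t) = (f_t + (1/2) f_xx) dt + f_x dB_t. Compute partials of f(t, x) = -5*t^4/4 + x^5/5:
  f_t(t,x)  = -5*t^3
  f_x(t,x)  = x^4
  f_xx(t,x) = 4*x^3
Assemble drift = f_t + (1/2) f_xx = -5*t^3 + 2*x^3 and diffusion = f_x = x^4. Substituting x = B_t:
  d(B_t^5/5 - 5*t^4/4) = (2*B_t^3 - 5*t^3) dt + (B_t^4) dB_t.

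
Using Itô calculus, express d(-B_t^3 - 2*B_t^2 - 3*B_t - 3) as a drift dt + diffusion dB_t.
d(-B_t^3 - 2*B_t^2 - 3*B_t - 3) = (-3*B_t - 2) dt + (-3*B_t^2 - 4*B_t - 3) dB_t

Itô's formula for f(B_t) gives d f(B_t) = f'(B_t) dB_t + (1/2) f''(B_t) dt. Compute derivatives of f(x) = -x^3 - 2*x^2 - 3*x - 3:
  f'(x)  = -3*x^2 - 4*x - 3
  f''(x) = -6*x - 4
Substitute x = B_t and multiply the f'' term by 1/2:
  drift     = (1/2) * (-6*x - 4) evaluated at B_t = -3*B_t - 2
  diffusion = (-3*x^2 - 4*x - 3) evaluated at B_t = -3*B_t^2 - 4*B_t - 3
Therefore d(-B_t^3 - 2*B_t^2 - 3*B_t - 3) = (-3*B_t - 2) dt + (-3*B_t^2 - 4*B_t - 3) dB_t.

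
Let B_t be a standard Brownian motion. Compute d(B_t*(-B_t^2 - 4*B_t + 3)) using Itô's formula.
d(B_t*(-B_t^2 - 4*B_t + 3)) = (-3*B_t - 4) dt + (-3*B_t^2 - 8*B_t + 3) dB_t

Itô's formula for f(B_t) gives d f(B_t) = f'(B_t) dB_t + (1/2) f''(B_t) dt. Compute derivatives of f(x) = x*(-x^2 - 4*x + 3):
  f'(x)  = -3*x^2 - 8*x + 3
  f''(x) = -6*x - 8
Substitute x = B_t and multiply the f'' term by 1/2:
  drift     = (1/2) * (-6*x - 8) evaluated at B_t = -3*B_t - 4
  diffusion = (-3*x^2 - 8*x + 3) evaluated at B_t = -3*B_t^2 - 8*B_t + 3
Therefore d(B_t*(-B_t^2 - 4*B_t + 3)) = (-3*B_t - 4) dt + (-3*B_t^2 - 8*B_t + 3) dB_t.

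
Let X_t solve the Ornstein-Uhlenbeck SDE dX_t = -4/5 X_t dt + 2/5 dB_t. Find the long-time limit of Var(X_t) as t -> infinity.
lim Var(X_t) = 1/10

The OU SDE dX = -theta X dt + sigma dB admits the integrating factor exp(theta t): d(exp(theta t) X_t) = sigma exp(theta t) dB_t. Integrating from 0 to t gives X_t = x_0 * exp(-theta t) + sigma * int_0^t exp(-theta (t-s)) dB_s for any initial x_0. The Itô integral has variance (by the Itô isometry) sigma^2 * int_0^t exp(-2 theta (t - s)) ds = sigma^2 * (1 - exp(-2 theta t)) / (2 theta), independent of x_0.
With theta = 4/5, sigma = 2/5:
  Var(X_t) = (2/5)^2 * (1 - exp(-2*4/5 t)) / (2 * 4/5) = 1/10 - exp(-8*t/5)/10.
As t -> infinity, exp(-2*4/5 t) -> 0, so the stationary variance is sigma^2 / (2 theta) = 1/10.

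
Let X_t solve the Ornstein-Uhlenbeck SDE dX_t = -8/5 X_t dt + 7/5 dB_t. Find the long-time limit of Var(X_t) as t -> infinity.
lim Var(X_t) = 49/80

The OU SDE dX = -theta X dt + sigma dB admits the integrating factor exp(theta t): d(exp(theta t) X_t) = sigma exp(theta t) dB_t. Integrating from 0 to t gives X_t = x_0 * exp(-theta t) + sigma * int_0^t exp(-theta (t-s)) dB_s for any initial x_0. The Itô integral has variance (by the Itô isometry) sigma^2 * int_0^t exp(-2 theta (t - s)) ds = sigma^2 * (1 - exp(-2 theta t)) / (2 theta), independent of x_0.
With theta = 8/5, sigma = 7/5:
  Var(X_t) = (7/5)^2 * (1 - exp(-2*8/5 t)) / (2 * 8/5) = 49/80 - 49*exp(-16*t/5)/80.
As t -> infinity, exp(-2*8/5 t) -> 0, so the stationary variance is sigma^2 / (2 theta) = 49/80.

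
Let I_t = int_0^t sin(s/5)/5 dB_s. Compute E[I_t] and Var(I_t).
E[I_t] = 0; Var(I_t) = t/50 - sin(2*t/5)/20

The Itô integral of a deterministic integrand f(s) has mean 0 because each increment f(s) * (B_{s+ds} - B_s) has mean 0. By the Itô isometry:
  Var( int_0^t f(s) dB_s ) = E[ (int_0^t f(s) dB_s)^2 ] = int_0^t f(s)^2 ds.
Here f(s) = sin(s/5)/5, so f(s)^2 = sin(s/5)^2/25. Integrate:
  int_0^t (sin(s/5)^2/25) ds = t/50 - sin(2*t/5)/20.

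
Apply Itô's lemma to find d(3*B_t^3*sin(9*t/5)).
d(3*B_t^3*sin(9*t/5)) = (9*B_t*(3*B_t^2*cos(9*t/5)/5 + sin(9*t/5))) dt + (9*B_t^2*sin(9*t/5)) dB_t

Itô's formula for f(t, x): d f(t, B_t) = (f_t + (1/2) f_xx) dt + f_x dB_t. Compute partials of f(t, x) = 3*x^3*sin(9*t/5):
  f_t(t,x)  = 27*x^3*cos(9*t/5)/5
  f_x(t,x)  = 9*x^2*sin(9*t/5)
  f_xx(t,x) = 18*x*sin(9*t/5)
Assemble drift = f_t + (1/2) f_xx = 9*x*(3*x^2*cos(9*t/5)/5 + sin(9*t/5)) and diffusion = f_x = 9*x^2*sin(9*t/5). Substituting x = B_t:
  d(3*B_t^3*sin(9*t/5)) = (9*B_t*(3*B_t^2*cos(9*t/5)/5 + sin(9*t/5))) dt + (9*B_t^2*sin(9*t/5)) dB_t.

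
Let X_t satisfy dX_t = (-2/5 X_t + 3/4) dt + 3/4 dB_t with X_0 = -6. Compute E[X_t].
E[X_t] = 15/8 - 63*exp(-2*t/5)/8

Taking expectations and using E[dB_t] = 0, the mean m(t) = E[X_t] satisfies the ODE m'(t) = a m(t) + b with m(0) = x_0. With a = -2/5, b = 3/4, x_0 = -6, the solution is
  m(t) = x_0 * exp(a t) + (b/a) * (exp(a t) - 1)
       = (-6) * exp((-2/5) t) + ((3/4)/(-2/5)) * (exp((-2/5) t) - 1)
       = 15/8 - 63*exp(-2*t/5)/8.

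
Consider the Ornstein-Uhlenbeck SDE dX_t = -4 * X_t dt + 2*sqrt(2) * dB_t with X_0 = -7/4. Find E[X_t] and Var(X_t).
E[X_t] = -7*exp(-4*t)/4; Var(X_t) = 1 - exp(-8*t)

The OU SDE dX = -theta X dt + sigma dB admits the integrating factor exp(theta t): d(exp(theta t) X_t) = sigma exp(theta t) dB_t. Integrating from 0 to t:
  X_t = x_0 * exp(-theta t) + sigma * int_0^t exp(-theta (t-s)) dB_s.
The Itô integral has mean 0 and (by the Itô isometry) variance sigma^2 * int_0^t exp(-2 theta (t - s)) ds = sigma^2 * (1 - exp(-2 theta t)) / (2 theta).
With theta = 4, sigma = 2*sqrt(2), x_0 = -7/4:
  E[X_t] = -7/4 * exp(-4 t) = -7*exp(-4*t)/4
  Var(X_t) = (2*sqrt(2))^2 * (1 - exp(-2*4 t)) / (2 * 4) = 1 - exp(-8*t).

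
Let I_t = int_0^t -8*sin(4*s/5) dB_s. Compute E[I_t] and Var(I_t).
E[I_t] = 0; Var(I_t) = 32*t - 40*sin(4*t/5)*cos(4*t/5)

The Itô integral of a deterministic integrand f(s) has mean 0 because each increment f(s) * (B_{s+ds} - B_s) has mean 0. By the Itô isometry:
  Var( int_0^t f(s) dB_s ) = E[ (int_0^t f(s) dB_s)^2 ] = int_0^t f(s)^2 ds.
Here f(s) = -8*sin(4*s/5), so f(s)^2 = 64*sin(4*s/5)^2. Integrate:
  int_0^t (64*sin(4*s/5)^2) ds = 32*t - 40*sin(4*t/5)*cos(4*t/5).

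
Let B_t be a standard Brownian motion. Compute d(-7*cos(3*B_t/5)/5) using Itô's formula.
d(-7*cos(3*B_t/5)/5) = (63*cos(3*B_t/5)/250) dt + (21*sin(3*B_t/5)/25) dB_t

Itô's formula for f(B_t) gives d f(B_t) = f'(B_t) dB_t + (1/2) f''(B_t) dt. Compute derivatives of f(x) = -7*cos(3*x/5)/5:
  f'(x)  = 21*sin(3*x/5)/25
  f''(x) = 63*cos(3*x/5)/125
Substitute x = B_t and multiply the f'' term by 1/2:
  drift     = (1/2) * (63*cos(3*x/5)/125) evaluated at B_t = 63*cos(3*B_t/5)/250
  diffusion = (21*sin(3*x/5)/25) evaluated at B_t = 21*sin(3*B_t/5)/25
Therefore d(-7*cos(3*B_t/5)/5) = (63*cos(3*B_t/5)/250) dt + (21*sin(3*B_t/5)/25) dB_t.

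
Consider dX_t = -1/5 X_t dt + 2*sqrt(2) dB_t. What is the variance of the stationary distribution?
lim Var(X_t) = 20

The OU SDE dX = -theta X dt + sigma dB admits the integrating factor exp(theta t): d(exp(theta t) X_t) = sigma exp(theta t) dB_t. Integrating from 0 to t gives X_t = x_0 * exp(-theta t) + sigma * int_0^t exp(-theta (t-s)) dB_s for any initial x_0. The Itô integral has variance (by the Itô isometry) sigma^2 * int_0^t exp(-2 theta (t - s)) ds = sigma^2 * (1 - exp(-2 theta t)) / (2 theta), independent of x_0.
With theta = 1/5, sigma = 2*sqrt(2):
  Var(X_t) = (2*sqrt(2))^2 * (1 - exp(-2*1/5 t)) / (2 * 1/5) = 20 - 20*exp(-2*t/5).
As t -> infinity, exp(-2*1/5 t) -> 0, so the stationary variance is sigma^2 / (2 theta) = 20.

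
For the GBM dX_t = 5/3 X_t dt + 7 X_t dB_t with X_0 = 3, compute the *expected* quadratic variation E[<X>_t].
E[<X>_t] = 1323*exp(157*t/3)/157 - 1323/157

<X>_t = int_0^t (7 * X_s)^2 ds. Taking expectation inside the integral: E[<X>_t] = 7^2 * int_0^t E[X_s^2] ds. For GBM, E[X_s^2] = x_0^2 * exp((2 mu + sigma^2) s). Integrating:
  E[<X>_t] = 7^2 * 3^2 * (exp((2*(5/3) + 7^2) t) - 1) / (2*(5/3) + 7^2)
           = 7^2 * 3^2 * (exp((157/3) t) - 1) / (157/3) = 1323*exp(157*t/3)/157 - 1323/157.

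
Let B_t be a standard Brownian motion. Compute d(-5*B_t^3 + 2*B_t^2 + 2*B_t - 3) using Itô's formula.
d(-5*B_t^3 + 2*B_t^2 + 2*B_t - 3) = (2 - 15*B_t) dt + (-15*B_t^2 + 4*B_t + 2) dB_t

Itô's formula for f(B_t) gives d f(B_t) = f'(B_t) dB_t + (1/2) f''(B_t) dt. Compute derivatives of f(x) = -5*x^3 + 2*x^2 + 2*x - 3:
  f'(x)  = -15*x^2 + 4*x + 2
  f''(x) = 4 - 30*x
Substitute x = B_t and multiply the f'' term by 1/2:
  drift     = (1/2) * (4 - 30*x) evaluated at B_t = 2 - 15*B_t
  diffusion = (-15*x^2 + 4*x + 2) evaluated at B_t = -15*B_t^2 + 4*B_t + 2
Therefore d(-5*B_t^3 + 2*B_t^2 + 2*B_t - 3) = (2 - 15*B_t) dt + (-15*B_t^2 + 4*B_t + 2) dB_t.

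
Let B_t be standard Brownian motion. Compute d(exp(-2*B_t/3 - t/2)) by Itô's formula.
d(exp(-2*B_t/3 - t/2)) = (-5*exp(-2*B_t/3 - t/2)/18) dt + (-2*exp(-2*B_t/3 - t/2)/3) dB_t

Itô's formula for f(t, x): d f(t, B_t) = (f_t + (1/2) f_xx) dt + f_x dB_t. Compute partials of f(t, x) = exp(-t/2 - 2*x/3):
  f_t(t,x)  = -exp(-t/2 - 2*x/3)/2
  f_x(t,x)  = -2*exp(-t/2 - 2*x/3)/3
  f_xx(t,x) = 4*exp(-t/2 - 2*x/3)/9
Assemble drift = f_t + (1/2) f_xx = -5*exp(-t/2 - 2*x/3)/18 and diffusion = f_x = -2*exp(-t/2 - 2*x/3)/3. Substituting x = B_t:
  d(exp(-2*B_t/3 - t/2)) = (-5*exp(-2*B_t/3 - t/2)/18) dt + (-2*exp(-2*B_t/3 - t/2)/3) dB_t.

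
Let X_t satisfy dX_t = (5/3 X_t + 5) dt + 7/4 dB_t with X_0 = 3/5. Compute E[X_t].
E[X_t] = 18*exp(5*t/3)/5 - 3

Taking expectations and using E[dB_t] = 0, the mean m(t) = E[X_t] satisfies the ODE m'(t) = a m(t) + b with m(0) = x_0. With a = 5/3, b = 5, x_0 = 3/5, the solution is
  m(t) = x_0 * exp(a t) + (b/a) * (exp(a t) - 1)
       = (3/5) * exp((5/3) t) + (5/(5/3)) * (exp((5/3) t) - 1)
       = 18*exp(5*t/3)/5 - 3.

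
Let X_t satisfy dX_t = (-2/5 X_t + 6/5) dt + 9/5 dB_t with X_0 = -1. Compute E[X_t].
E[X_t] = 3 - 4*exp(-2*t/5)

Taking expectations and using E[dB_t] = 0, the mean m(t) = E[X_t] satisfies the ODE m'(t) = a m(t) + b with m(0) = x_0. With a = -2/5, b = 6/5, x_0 = -1, the solution is
  m(t) = x_0 * exp(a t) + (b/a) * (exp(a t) - 1)
       = (-1) * exp((-2/5) t) + ((6/5)/(-2/5)) * (exp((-2/5) t) - 1)
       = 3 - 4*exp(-2*t/5).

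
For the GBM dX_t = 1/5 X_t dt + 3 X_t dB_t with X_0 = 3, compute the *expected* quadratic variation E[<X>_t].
E[<X>_t] = 405*exp(47*t/5)/47 - 405/47

<X>_t = int_0^t (3 * X_s)^2 ds. Taking expectation inside the integral: E[<X>_t] = 3^2 * int_0^t E[X_s^2] ds. For GBM, E[X_s^2] = x_0^2 * exp((2 mu + sigma^2) s). Integrating:
  E[<X>_t] = 3^2 * 3^2 * (exp((2*(1/5) + 3^2) t) - 1) / (2*(1/5) + 3^2)
           = 3^2 * 3^2 * (exp((47/5) t) - 1) / (47/5) = 405*exp(47*t/5)/47 - 405/47.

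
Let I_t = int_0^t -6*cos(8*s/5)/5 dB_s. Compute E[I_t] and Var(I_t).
E[I_t] = 0; Var(I_t) = 18*t/25 + 9*sin(8*t/5)*cos(8*t/5)/20

The Itô integral of a deterministic integrand f(s) has mean 0 because each increment f(s) * (B_{s+ds} - B_s) has mean 0. By the Itô isometry:
  Var( int_0^t f(s) dB_s ) = E[ (int_0^t f(s) dB_s)^2 ] = int_0^t f(s)^2 ds.
Here f(s) = -6*cos(8*s/5)/5, so f(s)^2 = 36*cos(8*s/5)^2/25. Integrate:
  int_0^t (36*cos(8*s/5)^2/25) ds = 18*t/25 + 9*sin(8*t/5)*cos(8*t/5)/20.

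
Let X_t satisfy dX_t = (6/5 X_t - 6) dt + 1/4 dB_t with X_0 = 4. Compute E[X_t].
E[X_t] = 5 - exp(6*t/5)

Taking expectations and using E[dB_t] = 0, the mean m(t) = E[X_t] satisfies the ODE m'(t) = a m(t) + b with m(0) = x_0. With a = 6/5, b = -6, x_0 = 4, the solution is
  m(t) = x_0 * exp(a t) + (b/a) * (exp(a t) - 1)
       = 4 * exp((6/5) t) + ((-6)/(6/5)) * (exp((6/5) t) - 1)
       = 5 - exp(6*t/5).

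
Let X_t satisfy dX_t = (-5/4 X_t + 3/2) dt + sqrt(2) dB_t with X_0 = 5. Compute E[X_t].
E[X_t] = 6/5 + 19*exp(-5*t/4)/5

Taking expectations and using E[dB_t] = 0, the mean m(t) = E[X_t] satisfies the ODE m'(t) = a m(t) + b with m(0) = x_0. With a = -5/4, b = 3/2, x_0 = 5, the solution is
  m(t) = x_0 * exp(a t) + (b/a) * (exp(a t) - 1)
       = 5 * exp((-5/4) t) + ((3/2)/(-5/4)) * (exp((-5/4) t) - 1)
       = 6/5 + 19*exp(-5*t/4)/5.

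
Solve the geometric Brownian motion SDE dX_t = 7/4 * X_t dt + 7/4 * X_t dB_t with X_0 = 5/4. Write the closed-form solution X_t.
X_t = 5/4 * exp((7/32) * t + (7/4) * B_t)

For GBM dX = mu X dt + sigma X dB with X_0 = x_0, apply Itô to Y = log X: dY = (mu - sigma^2/2) dt + sigma dB, so Y_t = log(x_0) + (mu - sigma^2/2) t + sigma B_t and hence X_t = x_0 * exp((mu - sigma^2/2) t + sigma B_t).
With mu = 7/4, sigma = 7/4, x_0 = 5/4, this gives:
  X_t = 5/4 * exp((7/32) * t + (7/4) * B_t).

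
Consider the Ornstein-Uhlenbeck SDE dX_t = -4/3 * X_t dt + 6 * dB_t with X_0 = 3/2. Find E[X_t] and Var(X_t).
E[X_t] = 3*exp(-4*t/3)/2; Var(X_t) = 27/2 - 27*exp(-8*t/3)/2

The OU SDE dX = -theta X dt + sigma dB admits the integrating factor exp(theta t): d(exp(theta t) X_t) = sigma exp(theta t) dB_t. Integrating from 0 to t:
  X_t = x_0 * exp(-theta t) + sigma * int_0^t exp(-theta (t-s)) dB_s.
The Itô integral has mean 0 and (by the Itô isometry) variance sigma^2 * int_0^t exp(-2 theta (t - s)) ds = sigma^2 * (1 - exp(-2 theta t)) / (2 theta).
With theta = 4/3, sigma = 6, x_0 = 3/2:
  E[X_t] = 3/2 * exp(-4/3 t) = 3*exp(-4*t/3)/2
  Var(X_t) = (6)^2 * (1 - exp(-2*4/3 t)) / (2 * 4/3) = 27/2 - 27*exp(-8*t/3)/2.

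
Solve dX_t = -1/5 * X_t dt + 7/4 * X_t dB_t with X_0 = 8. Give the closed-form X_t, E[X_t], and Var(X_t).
X_t = 8 * exp((-277/160) t + (7/4) B_t); E[X_t] = 8*exp(-t/5); Var(X_t) = (64*exp(49*t/16) - 64)*exp(-2*t/5)

For GBM dX = mu X dt + sigma X dB with X_0 = x_0, apply Itô to Y = log X: dY = (mu - sigma^2/2) dt + sigma dB, so Y_t = log(x_0) + (mu - sigma^2/2) t + sigma B_t and hence X_t = x_0 * exp((mu - sigma^2/2) t + sigma B_t).
With mu = -1/5, sigma = 7/4, x_0 = 8, this gives:
  X_t = 8 * exp((-277/160) * t + (7/4) * B_t).
Since sigma*B_t ~ Normal(0, sigma^2 t), E[exp(sigma*B_t)] = exp(sigma^2 t / 2); so E[X_t] = x_0 * exp((mu - sigma^2/2) t) * exp(sigma^2 t / 2) = x_0 * exp(mu t) = 8*exp(-t/5).
Var(X_t) = E[X_t^2] - (E[X_t])^2 = x_0^2 * exp(2 mu t) * (exp(sigma^2 t) - 1) = (64*exp(49*t/16) - 64)*exp(-2*t/5).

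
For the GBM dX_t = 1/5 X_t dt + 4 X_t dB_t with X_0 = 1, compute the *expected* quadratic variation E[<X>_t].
E[<X>_t] = 40*exp(82*t/5)/41 - 40/41

<X>_t = int_0^t (4 * X_s)^2 ds. Taking expectation inside the integral: E[<X>_t] = 4^2 * int_0^t E[X_s^2] ds. For GBM, E[X_s^2] = x_0^2 * exp((2 mu + sigma^2) s). Integrating:
  E[<X>_t] = 4^2 * 1^2 * (exp((2*(1/5) + 4^2) t) - 1) / (2*(1/5) + 4^2)
           = 4^2 * 1^2 * (exp((82/5) t) - 1) / (82/5) = 40*exp(82*t/5)/41 - 40/41.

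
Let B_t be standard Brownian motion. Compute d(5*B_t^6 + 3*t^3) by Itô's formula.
d(5*B_t^6 + 3*t^3) = (75*B_t^4 + 9*t^2) dt + (30*B_t^5) dB_t

Itô's formula for f(t, x): d f(t, B_t) = (f_t + (1/2) f_xx) dt + f_x dB_t. Compute partials of f(t, x) = 3*t^3 + 5*x^6:
  f_t(t,x)  = 9*t^2
  f_x(t,x)  = 30*x^5
  f_xx(t,x) = 150*x^4
Assemble drift = f_t + (1/2) f_xx = 9*t^2 + 75*x^4 and diffusion = f_x = 30*x^5. Substituting x = B_t:
  d(5*B_t^6 + 3*t^3) = (75*B_t^4 + 9*t^2) dt + (30*B_t^5) dB_t.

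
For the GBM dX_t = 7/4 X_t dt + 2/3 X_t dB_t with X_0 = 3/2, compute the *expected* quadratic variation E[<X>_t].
E[<X>_t] = 18*exp(71*t/18)/71 - 18/71

<X>_t = int_0^t ((2/3) * X_s)^2 ds. Taking expectation inside the integral: E[<X>_t] = (2/3)^2 * int_0^t E[X_s^2] ds. For GBM, E[X_s^2] = x_0^2 * exp((2 mu + sigma^2) s). Integrating:
  E[<X>_t] = (2/3)^2 * (3/2)^2 * (exp((2*(7/4) + (2/3)^2) t) - 1) / (2*(7/4) + (2/3)^2)
           = (2/3)^2 * (3/2)^2 * (exp((71/18) t) - 1) / (71/18) = 18*exp(71*t/18)/71 - 18/71.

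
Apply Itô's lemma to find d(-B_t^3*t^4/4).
d(-B_t^3*t^4/4) = (B_t*t^3*(-4*B_t^2 - 3*t)/4) dt + (-3*B_t^2*t^4/4) dB_t

Itô's formula for f(t, x): d f(t, B_t) = (f_t + (1/2) f_xx) dt + f_x dB_t. Compute partials of f(t, x) = -t^4*x^3/4:
  f_t(t,x)  = -t^3*x^3
  f_x(t,x)  = -3*t^4*x^2/4
  f_xx(t,x) = -3*t^4*x/2
Assemble drift = f_t + (1/2) f_xx = t^3*x*(-3*t - 4*x^2)/4 and diffusion = f_x = -3*t^4*x^2/4. Substituting x = B_t:
  d(-B_t^3*t^4/4) = (B_t*t^3*(-4*B_t^2 - 3*t)/4) dt + (-3*B_t^2*t^4/4) dB_t.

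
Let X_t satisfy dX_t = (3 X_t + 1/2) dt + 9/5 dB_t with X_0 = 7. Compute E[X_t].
E[X_t] = 43*exp(3*t)/6 - 1/6

Taking expectations and using E[dB_t] = 0, the mean m(t) = E[X_t] satisfies the ODE m'(t) = a m(t) + b with m(0) = x_0. With a = 3, b = 1/2, x_0 = 7, the solution is
  m(t) = x_0 * exp(a t) + (b/a) * (exp(a t) - 1)
       = 7 * exp(3 t) + ((1/2)/3) * (exp(3 t) - 1)
       = 43*exp(3*t)/6 - 1/6.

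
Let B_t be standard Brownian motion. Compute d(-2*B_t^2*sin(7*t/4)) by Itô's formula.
d(-2*B_t^2*sin(7*t/4)) = (-7*B_t^2*cos(7*t/4)/2 - 2*sin(7*t/4)) dt + (-4*B_t*sin(7*t/4)) dB_t

Itô's formula for f(t, x): d f(t, B_t) = (f_t + (1/2) f_xx) dt + f_x dB_t. Compute partials of f(t, x) = -2*x^2*sin(7*t/4):
  f_t(t,x)  = -7*x^2*cos(7*t/4)/2
  f_x(t,x)  = -4*x*sin(7*t/4)
  f_xx(t,x) = -4*sin(7*t/4)
Assemble drift = f_t + (1/2) f_xx = -7*x^2*cos(7*t/4)/2 - 2*sin(7*t/4) and diffusion = f_x = -4*x*sin(7*t/4). Substituting x = B_t:
  d(-2*B_t^2*sin(7*t/4)) = (-7*B_t^2*cos(7*t/4)/2 - 2*sin(7*t/4)) dt + (-4*B_t*sin(7*t/4)) dB_t.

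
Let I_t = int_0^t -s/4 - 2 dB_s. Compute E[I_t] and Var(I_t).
E[I_t] = 0; Var(I_t) = t*(t^2 + 24*t + 192)/48

The Itô integral of a deterministic integrand f(s) has mean 0 because each increment f(s) * (B_{s+ds} - B_s) has mean 0. By the Itô isometry:
  Var( int_0^t f(s) dB_s ) = E[ (int_0^t f(s) dB_s)^2 ] = int_0^t f(s)^2 ds.
Here f(s) = -s/4 - 2, so f(s)^2 = (s + 8)^2/16. Integrate:
  int_0^t ((s + 8)^2/16) ds = t*(t^2 + 24*t + 192)/48.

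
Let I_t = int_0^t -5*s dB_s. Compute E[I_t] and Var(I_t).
E[I_t] = 0; Var(I_t) = 25*t^3/3

The Itô integral of a deterministic integrand f(s) has mean 0 because each increment f(s) * (B_{s+ds} - B_s) has mean 0. By the Itô isometry:
  Var( int_0^t f(s) dB_s ) = E[ (int_0^t f(s) dB_s)^2 ] = int_0^t f(s)^2 ds.
Here f(s) = -5*s, so f(s)^2 = 25*s^2. Integrate:
  int_0^t (25*s^2) ds = 25*t^3/3.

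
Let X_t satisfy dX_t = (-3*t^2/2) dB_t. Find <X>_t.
<X>_t = 9*t^5/20

For an Itô process dX_t = a(t) dt + b(t) dB_t, the quadratic variation is <X>_t = int_0^t b(s)^2 ds (the drift term does not contribute). Here b(s) = -3*s^2/2, so
  b(s)^2 = 9*s^4/4.
Integrating from 0 to t:
  <X>_t = int_0^t (9*s^4/4) ds = 9*t^5/20.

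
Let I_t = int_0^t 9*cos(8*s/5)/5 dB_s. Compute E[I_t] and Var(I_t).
E[I_t] = 0; Var(I_t) = 81*t/50 + 81*sin(8*t/5)*cos(8*t/5)/80

The Itô integral of a deterministic integrand f(s) has mean 0 because each increment f(s) * (B_{s+ds} - B_s) has mean 0. By the Itô isometry:
  Var( int_0^t f(s) dB_s ) = E[ (int_0^t f(s) dB_s)^2 ] = int_0^t f(s)^2 ds.
Here f(s) = 9*cos(8*s/5)/5, so f(s)^2 = 81*cos(8*s/5)^2/25. Integrate:
  int_0^t (81*cos(8*s/5)^2/25) ds = 81*t/50 + 81*sin(8*t/5)*cos(8*t/5)/80.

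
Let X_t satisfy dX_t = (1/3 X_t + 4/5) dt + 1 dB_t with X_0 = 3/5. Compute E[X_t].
E[X_t] = 3*exp(t/3) - 12/5

Taking expectations and using E[dB_t] = 0, the mean m(t) = E[X_t] satisfies the ODE m'(t) = a m(t) + b with m(0) = x_0. With a = 1/3, b = 4/5, x_0 = 3/5, the solution is
  m(t) = x_0 * exp(a t) + (b/a) * (exp(a t) - 1)
       = (3/5) * exp((1/3) t) + ((4/5)/(1/3)) * (exp((1/3) t) - 1)
       = 3*exp(t/3) - 12/5.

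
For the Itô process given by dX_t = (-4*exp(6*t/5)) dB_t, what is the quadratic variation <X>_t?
<X>_t = 20*exp(12*t/5)/3 - 20/3

For an Itô process dX_t = a(t) dt + b(t) dB_t, the quadratic variation is <X>_t = int_0^t b(s)^2 ds (the drift term does not contribute). Here b(s) = -4*exp(6*s/5), so
  b(s)^2 = 16*exp(12*s/5).
Integrating from 0 to t:
  <X>_t = int_0^t (16*exp(12*s/5)) ds = 20*exp(12*t/5)/3 - 20/3.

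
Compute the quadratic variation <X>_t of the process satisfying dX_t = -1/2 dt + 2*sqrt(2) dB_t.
<X>_t = 8*t

For an Itô process dX_t = a(t) dt + b(t) dB_t, the quadratic variation is <X>_t = int_0^t b(s)^2 ds (the drift term does not contribute). Here b(s) = 2*sqrt(2), so
  b(s)^2 = 8.
Integrating from 0 to t:
  <X>_t = int_0^t (8) ds = 8*t.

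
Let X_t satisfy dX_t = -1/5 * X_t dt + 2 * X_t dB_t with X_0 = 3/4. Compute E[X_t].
E[X_t] = 3*exp(-t/5)/4

For GBM dX = mu X dt + sigma X dB with X_0 = x_0, apply Itô to Y = log X: dY = (mu - sigma^2/2) dt + sigma dB, so Y_t = log(x_0) + (mu - sigma^2/2) t + sigma B_t and hence X_t = x_0 * exp((mu - sigma^2/2) t + sigma B_t).
With mu = -1/5, sigma = 2, x_0 = 3/4, this gives:
  X_t = 3/4 * exp((-11/5) * t + (2) * B_t).
Since sigma*B_t ~ Normal(0, sigma^2 t), E[exp(sigma*B_t)] = exp(sigma^2 t / 2); so E[X_t] = x_0 * exp((mu - sigma^2/2) t) * exp(sigma^2 t / 2) = x_0 * exp(mu t) = 3*exp(-t/5)/4.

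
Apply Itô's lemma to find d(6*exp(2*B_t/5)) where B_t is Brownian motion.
d(6*exp(2*B_t/5)) = (12*exp(2*B_t/5)/25) dt + (12*exp(2*B_t/5)/5) dB_t

Itô's formula for f(B_t) gives d f(B_t) = f'(B_t) dB_t + (1/2) f''(B_t) dt. Compute derivatives of f(x) = 6*exp(2*x/5):
  f'(x)  = 12*exp(2*x/5)/5
  f''(x) = 24*exp(2*x/5)/25
Substitute x = B_t and multiply the f'' term by 1/2:
  drift     = (1/2) * (24*exp(2*x/5)/25) evaluated at B_t = 12*exp(2*B_t/5)/25
  diffusion = (12*exp(2*x/5)/5) evaluated at B_t = 12*exp(2*B_t/5)/5
Therefore d(6*exp(2*B_t/5)) = (12*exp(2*B_t/5)/25) dt + (12*exp(2*B_t/5)/5) dB_t.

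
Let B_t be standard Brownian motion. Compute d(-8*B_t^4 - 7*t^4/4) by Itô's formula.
d(-8*B_t^4 - 7*t^4/4) = (-48*B_t^2 - 7*t^3) dt + (-32*B_t^3) dB_t

Itô's formula for f(t, x): d f(t, B_t) = (f_t + (1/2) f_xx) dt + f_x dB_t. Compute partials of f(t, x) = -7*t^4/4 - 8*x^4:
  f_t(t,x)  = -7*t^3
  f_x(t,x)  = -32*x^3
  f_xx(t,x) = -96*x^2
Assemble drift = f_t + (1/2) f_xx = -7*t^3 - 48*x^2 and diffusion = f_x = -32*x^3. Substituting x = B_t:
  d(-8*B_t^4 - 7*t^4/4) = (-48*B_t^2 - 7*t^3) dt + (-32*B_t^3) dB_t.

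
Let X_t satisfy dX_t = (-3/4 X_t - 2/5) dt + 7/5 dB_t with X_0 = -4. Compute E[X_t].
E[X_t] = -8/15 - 52*exp(-3*t/4)/15

Taking expectations and using E[dB_t] = 0, the mean m(t) = E[X_t] satisfies the ODE m'(t) = a m(t) + b with m(0) = x_0. With a = -3/4, b = -2/5, x_0 = -4, the solution is
  m(t) = x_0 * exp(a t) + (b/a) * (exp(a t) - 1)
       = (-4) * exp((-3/4) t) + ((-2/5)/(-3/4)) * (exp((-3/4) t) - 1)
       = -8/15 - 52*exp(-3*t/4)/15.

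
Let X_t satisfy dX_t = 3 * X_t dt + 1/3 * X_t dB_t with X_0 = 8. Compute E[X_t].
E[X_t] = 8*exp(3*t)

For GBM dX = mu X dt + sigma X dB with X_0 = x_0, apply Itô to Y = log X: dY = (mu - sigma^2/2) dt + sigma dB, so Y_t = log(x_0) + (mu - sigma^2/2) t + sigma B_t and hence X_t = x_0 * exp((mu - sigma^2/2) t + sigma B_t).
With mu = 3, sigma = 1/3, x_0 = 8, this gives:
  X_t = 8 * exp((53/18) * t + (1/3) * B_t).
Since sigma*B_t ~ Normal(0, sigma^2 t), E[exp(sigma*B_t)] = exp(sigma^2 t / 2); so E[X_t] = x_0 * exp((mu - sigma^2/2) t) * exp(sigma^2 t / 2) = x_0 * exp(mu t) = 8*exp(3*t).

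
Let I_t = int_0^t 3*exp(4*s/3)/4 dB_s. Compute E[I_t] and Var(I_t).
E[I_t] = 0; Var(I_t) = 27*exp(8*t/3)/128 - 27/128

The Itô integral of a deterministic integrand f(s) has mean 0 because each increment f(s) * (B_{s+ds} - B_s) has mean 0. By the Itô isometry:
  Var( int_0^t f(s) dB_s ) = E[ (int_0^t f(s) dB_s)^2 ] = int_0^t f(s)^2 ds.
Here f(s) = 3*exp(4*s/3)/4, so f(s)^2 = 9*exp(8*s/3)/16. Integrate:
  int_0^t (9*exp(8*s/3)/16) ds = 27*exp(8*t/3)/128 - 27/128.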